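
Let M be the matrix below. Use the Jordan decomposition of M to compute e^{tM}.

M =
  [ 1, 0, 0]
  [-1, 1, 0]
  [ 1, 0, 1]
e^{tM} =
  [exp(t), 0, 0]
  [-t*exp(t), exp(t), 0]
  [t*exp(t), 0, exp(t)]

Strategy: write M = P · J · P⁻¹ where J is a Jordan canonical form, so e^{tM} = P · e^{tJ} · P⁻¹, and e^{tJ} can be computed block-by-block.

M has Jordan form
J =
  [1, 1, 0]
  [0, 1, 0]
  [0, 0, 1]
(up to reordering of blocks).

Per-block formulas:
  For a 1×1 block at λ = 1: exp(t · [1]) = [e^(1t)].
  For a 2×2 Jordan block J_2(1): exp(t · J_2(1)) = e^(1t)·(I + t·N), where N is the 2×2 nilpotent shift.

After assembling e^{tJ} and conjugating by P, we get:

e^{tM} =
  [exp(t), 0, 0]
  [-t*exp(t), exp(t), 0]
  [t*exp(t), 0, exp(t)]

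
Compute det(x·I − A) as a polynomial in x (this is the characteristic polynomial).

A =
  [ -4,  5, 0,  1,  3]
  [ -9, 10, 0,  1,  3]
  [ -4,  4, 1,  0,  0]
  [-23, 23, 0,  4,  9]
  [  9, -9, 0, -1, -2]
x^5 - 9*x^4 + 26*x^3 - 34*x^2 + 21*x - 5

Expanding det(x·I − A) (e.g. by cofactor expansion or by noting that A is similar to its Jordan form J, which has the same characteristic polynomial as A) gives
  χ_A(x) = x^5 - 9*x^4 + 26*x^3 - 34*x^2 + 21*x - 5
which factors as (x - 5)*(x - 1)^4. The eigenvalues (with algebraic multiplicities) are λ = 1 with multiplicity 4, λ = 5 with multiplicity 1.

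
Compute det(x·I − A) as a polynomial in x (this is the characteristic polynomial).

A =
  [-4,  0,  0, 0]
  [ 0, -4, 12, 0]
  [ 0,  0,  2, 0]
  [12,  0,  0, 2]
x^4 + 4*x^3 - 12*x^2 - 32*x + 64

Expanding det(x·I − A) (e.g. by cofactor expansion or by noting that A is similar to its Jordan form J, which has the same characteristic polynomial as A) gives
  χ_A(x) = x^4 + 4*x^3 - 12*x^2 - 32*x + 64
which factors as (x - 2)^2*(x + 4)^2. The eigenvalues (with algebraic multiplicities) are λ = -4 with multiplicity 2, λ = 2 with multiplicity 2.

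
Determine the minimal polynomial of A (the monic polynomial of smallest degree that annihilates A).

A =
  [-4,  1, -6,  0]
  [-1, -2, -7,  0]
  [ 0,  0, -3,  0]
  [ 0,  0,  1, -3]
x^3 + 9*x^2 + 27*x + 27

The characteristic polynomial is χ_A(x) = (x + 3)^4, so the eigenvalues are known. The minimal polynomial is
  m_A(x) = Π_λ (x − λ)^{k_λ}
where k_λ is the size of the *largest* Jordan block for λ (equivalently, the smallest k with (A − λI)^k v = 0 for every generalised eigenvector v of λ).

  λ = -3: largest Jordan block has size 3, contributing (x + 3)^3

So m_A(x) = (x + 3)^3 = x^3 + 9*x^2 + 27*x + 27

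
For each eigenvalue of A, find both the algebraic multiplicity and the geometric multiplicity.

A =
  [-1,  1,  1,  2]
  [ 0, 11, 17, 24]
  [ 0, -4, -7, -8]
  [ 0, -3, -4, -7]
λ = -1: alg = 4, geom = 2

Step 1 — factor the characteristic polynomial to read off the algebraic multiplicities:
  χ_A(x) = (x + 1)^4

Step 2 — compute geometric multiplicities via the rank-nullity identity g(λ) = n − rank(A − λI):
  rank(A − (-1)·I) = 2, so dim ker(A − (-1)·I) = n − 2 = 2

Summary:
  λ = -1: algebraic multiplicity = 4, geometric multiplicity = 2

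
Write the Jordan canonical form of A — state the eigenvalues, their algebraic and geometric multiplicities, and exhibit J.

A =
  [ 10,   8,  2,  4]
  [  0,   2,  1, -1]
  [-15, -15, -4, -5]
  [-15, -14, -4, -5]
J_1(0) ⊕ J_2(1) ⊕ J_1(1)

The characteristic polynomial is
  det(x·I − A) = x^4 - 3*x^3 + 3*x^2 - x = x*(x - 1)^3

Eigenvalues and multiplicities (the geometric multiplicity of λ is n − rank(A − λI), which equals the number of Jordan blocks for λ):
  λ = 0: algebraic multiplicity = 1, geometric multiplicity = 1
  λ = 1: algebraic multiplicity = 3, geometric multiplicity = 2

Determining the block sizes for each eigenvalue:
  λ = 0: one block (gm = 1), so the single block has size am = 1 → block sizes [1]
  λ = 1: 2 blocks summing to 3 forces exactly one block of size 2 and the rest size 1 → block sizes [2, 1]

Assembling the blocks gives a Jordan form
J =
  [0, 0, 0, 0]
  [0, 1, 1, 0]
  [0, 0, 1, 0]
  [0, 0, 0, 1]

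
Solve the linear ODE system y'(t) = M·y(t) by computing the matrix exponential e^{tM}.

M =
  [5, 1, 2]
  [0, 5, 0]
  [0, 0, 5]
e^{tM} =
  [exp(5*t), t*exp(5*t), 2*t*exp(5*t)]
  [0, exp(5*t), 0]
  [0, 0, exp(5*t)]

Strategy: write M = P · J · P⁻¹ where J is a Jordan canonical form, so e^{tM} = P · e^{tJ} · P⁻¹, and e^{tJ} can be computed block-by-block.

M has Jordan form
J =
  [5, 1, 0]
  [0, 5, 0]
  [0, 0, 5]
(up to reordering of blocks).

Per-block formulas:
  For a 2×2 Jordan block J_2(5): exp(t · J_2(5)) = e^(5t)·(I + t·N), where N is the 2×2 nilpotent shift.
  For a 1×1 block at λ = 5: exp(t · [5]) = [e^(5t)].

After assembling e^{tJ} and conjugating by P, we get:

e^{tM} =
  [exp(5*t), t*exp(5*t), 2*t*exp(5*t)]
  [0, exp(5*t), 0]
  [0, 0, exp(5*t)]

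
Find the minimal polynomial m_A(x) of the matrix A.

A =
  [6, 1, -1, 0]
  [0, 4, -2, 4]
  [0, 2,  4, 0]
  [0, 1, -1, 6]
x^3 - 14*x^2 + 64*x - 96

The characteristic polynomial is χ_A(x) = (x - 6)^2*(x - 4)^2, so the eigenvalues are known. The minimal polynomial is
  m_A(x) = Π_λ (x − λ)^{k_λ}
where k_λ is the size of the *largest* Jordan block for λ (equivalently, the smallest k with (A − λI)^k v = 0 for every generalised eigenvector v of λ).

  λ = 4: largest Jordan block has size 2, contributing (x − 4)^2
  λ = 6: largest Jordan block has size 1, contributing (x − 6)

So m_A(x) = (x - 6)*(x - 4)^2 = x^3 - 14*x^2 + 64*x - 96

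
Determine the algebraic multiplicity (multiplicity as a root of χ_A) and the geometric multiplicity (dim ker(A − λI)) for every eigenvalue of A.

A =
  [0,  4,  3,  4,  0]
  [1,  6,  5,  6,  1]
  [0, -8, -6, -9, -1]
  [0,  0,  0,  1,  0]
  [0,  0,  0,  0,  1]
λ = 0: alg = 3, geom = 1; λ = 1: alg = 2, geom = 2

Step 1 — factor the characteristic polynomial to read off the algebraic multiplicities:
  χ_A(x) = x^3*(x - 1)^2

Step 2 — compute geometric multiplicities via the rank-nullity identity g(λ) = n − rank(A − λI):
  rank(A − (0)·I) = 4, so dim ker(A − (0)·I) = n − 4 = 1
  rank(A − (1)·I) = 3, so dim ker(A − (1)·I) = n − 3 = 2

Summary:
  λ = 0: algebraic multiplicity = 3, geometric multiplicity = 1
  λ = 1: algebraic multiplicity = 2, geometric multiplicity = 2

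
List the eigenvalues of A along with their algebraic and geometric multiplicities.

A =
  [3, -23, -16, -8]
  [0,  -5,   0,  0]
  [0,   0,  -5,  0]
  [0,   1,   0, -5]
λ = -5: alg = 3, geom = 2; λ = 3: alg = 1, geom = 1

Step 1 — factor the characteristic polynomial to read off the algebraic multiplicities:
  χ_A(x) = (x - 3)*(x + 5)^3

Step 2 — compute geometric multiplicities via the rank-nullity identity g(λ) = n − rank(A − λI):
  rank(A − (-5)·I) = 2, so dim ker(A − (-5)·I) = n − 2 = 2
  rank(A − (3)·I) = 3, so dim ker(A − (3)·I) = n − 3 = 1

Summary:
  λ = -5: algebraic multiplicity = 3, geometric multiplicity = 2
  λ = 3: algebraic multiplicity = 1, geometric multiplicity = 1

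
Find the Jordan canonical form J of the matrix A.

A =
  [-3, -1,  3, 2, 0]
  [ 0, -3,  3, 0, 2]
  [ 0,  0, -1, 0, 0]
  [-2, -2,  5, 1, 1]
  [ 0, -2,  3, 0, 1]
J_3(-1) ⊕ J_2(-1)

The characteristic polynomial is
  det(x·I − A) = x^5 + 5*x^4 + 10*x^3 + 10*x^2 + 5*x + 1 = (x + 1)^5

Eigenvalues and multiplicities (the geometric multiplicity of λ is n − rank(A − λI), which equals the number of Jordan blocks for λ):
  λ = -1: algebraic multiplicity = 5, geometric multiplicity = 2

Determining the block sizes for each eigenvalue:
  λ = -1: with am = 5 and gm = 2, the partition is not yet determined (e.g. several partitions of 5 into 2 parts exist). Let N = A − (-1)·I. Computing rank(N^1) = 3, rank(N^2) = 1, rank(N^3) = 0; the number of blocks of size ≥ j is rank(N^{j−1}) − rank(N^j), giving [2, 2, 1]. So we have 1 block(s) of size 3, 1 block(s) of size 2 → block sizes [3, 2]

Assembling the blocks gives a Jordan form
J =
  [-1,  1,  0,  0,  0]
  [ 0, -1,  1,  0,  0]
  [ 0,  0, -1,  0,  0]
  [ 0,  0,  0, -1,  1]
  [ 0,  0,  0,  0, -1]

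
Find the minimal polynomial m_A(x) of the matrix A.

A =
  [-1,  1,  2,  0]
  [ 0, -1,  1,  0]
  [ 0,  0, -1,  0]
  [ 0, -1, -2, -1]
x^3 + 3*x^2 + 3*x + 1

The characteristic polynomial is χ_A(x) = (x + 1)^4, so the eigenvalues are known. The minimal polynomial is
  m_A(x) = Π_λ (x − λ)^{k_λ}
where k_λ is the size of the *largest* Jordan block for λ (equivalently, the smallest k with (A − λI)^k v = 0 for every generalised eigenvector v of λ).

  λ = -1: largest Jordan block has size 3, contributing (x + 1)^3

So m_A(x) = (x + 1)^3 = x^3 + 3*x^2 + 3*x + 1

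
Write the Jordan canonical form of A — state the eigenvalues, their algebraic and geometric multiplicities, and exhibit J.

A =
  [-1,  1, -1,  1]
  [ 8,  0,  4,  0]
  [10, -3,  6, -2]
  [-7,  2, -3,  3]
J_2(2) ⊕ J_2(2)

The characteristic polynomial is
  det(x·I − A) = x^4 - 8*x^3 + 24*x^2 - 32*x + 16 = (x - 2)^4

Eigenvalues and multiplicities (the geometric multiplicity of λ is n − rank(A − λI), which equals the number of Jordan blocks for λ):
  λ = 2: algebraic multiplicity = 4, geometric multiplicity = 2

Determining the block sizes for each eigenvalue:
  λ = 2: with am = 4 and gm = 2, the partition is not yet determined (e.g. several partitions of 4 into 2 parts exist). Let N = A − (2)·I. Computing rank(N^1) = 2, rank(N^2) = 0; the number of blocks of size ≥ j is rank(N^{j−1}) − rank(N^j), giving [2, 2]. So we have 2 block(s) of size 2 → block sizes [2, 2]

Assembling the blocks gives a Jordan form
J =
  [2, 1, 0, 0]
  [0, 2, 0, 0]
  [0, 0, 2, 1]
  [0, 0, 0, 2]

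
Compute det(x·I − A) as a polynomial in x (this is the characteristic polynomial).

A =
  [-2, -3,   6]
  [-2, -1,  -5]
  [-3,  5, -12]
x^3 + 15*x^2 + 75*x + 125

Expanding det(x·I − A) (e.g. by cofactor expansion or by noting that A is similar to its Jordan form J, which has the same characteristic polynomial as A) gives
  χ_A(x) = x^3 + 15*x^2 + 75*x + 125
which factors as (x + 5)^3. The eigenvalues (with algebraic multiplicities) are λ = -5 with multiplicity 3.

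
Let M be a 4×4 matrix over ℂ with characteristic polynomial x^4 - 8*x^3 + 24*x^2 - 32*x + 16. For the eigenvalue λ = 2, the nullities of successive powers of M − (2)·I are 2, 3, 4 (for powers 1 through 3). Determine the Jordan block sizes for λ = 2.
Block sizes for λ = 2: [3, 1]

From the dimensions of kernels of powers, the number of Jordan blocks of size at least j is d_j − d_{j−1} where d_j = dim ker(N^j) (with d_0 = 0). Computing the differences gives [2, 1, 1].
The number of blocks of size exactly k is (#blocks of size ≥ k) − (#blocks of size ≥ k + 1), so the partition is: 1 block(s) of size 1, 1 block(s) of size 3.
In nonincreasing order the block sizes are [3, 1].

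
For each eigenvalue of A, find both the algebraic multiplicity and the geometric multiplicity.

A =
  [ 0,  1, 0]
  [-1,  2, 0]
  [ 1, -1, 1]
λ = 1: alg = 3, geom = 2

Step 1 — factor the characteristic polynomial to read off the algebraic multiplicities:
  χ_A(x) = (x - 1)^3

Step 2 — compute geometric multiplicities via the rank-nullity identity g(λ) = n − rank(A − λI):
  rank(A − (1)·I) = 1, so dim ker(A − (1)·I) = n − 1 = 2

Summary:
  λ = 1: algebraic multiplicity = 3, geometric multiplicity = 2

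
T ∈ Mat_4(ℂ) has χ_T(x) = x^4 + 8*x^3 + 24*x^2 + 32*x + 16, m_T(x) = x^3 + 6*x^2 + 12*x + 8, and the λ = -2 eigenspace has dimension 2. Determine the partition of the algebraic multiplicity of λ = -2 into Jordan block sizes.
Block sizes for λ = -2: [3, 1]

Step 1 — from the characteristic polynomial, algebraic multiplicity of λ = -2 is 4. From dim ker(T − (-2)·I) = 2, there are exactly 2 Jordan blocks for λ = -2.
Step 2 — from the minimal polynomial, the factor (x + 2)^3 tells us the largest block for λ = -2 has size 3.
Step 3 — with total size 4, 2 blocks, and largest block 3, the block sizes (in nonincreasing order) are [3, 1].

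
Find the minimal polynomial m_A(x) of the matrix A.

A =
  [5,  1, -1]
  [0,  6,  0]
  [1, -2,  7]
x^3 - 18*x^2 + 108*x - 216

The characteristic polynomial is χ_A(x) = (x - 6)^3, so the eigenvalues are known. The minimal polynomial is
  m_A(x) = Π_λ (x − λ)^{k_λ}
where k_λ is the size of the *largest* Jordan block for λ (equivalently, the smallest k with (A − λI)^k v = 0 for every generalised eigenvector v of λ).

  λ = 6: largest Jordan block has size 3, contributing (x − 6)^3

So m_A(x) = (x - 6)^3 = x^3 - 18*x^2 + 108*x - 216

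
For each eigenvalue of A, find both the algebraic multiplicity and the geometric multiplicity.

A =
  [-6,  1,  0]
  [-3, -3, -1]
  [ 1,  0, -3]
λ = -4: alg = 3, geom = 1

Step 1 — factor the characteristic polynomial to read off the algebraic multiplicities:
  χ_A(x) = (x + 4)^3

Step 2 — compute geometric multiplicities via the rank-nullity identity g(λ) = n − rank(A − λI):
  rank(A − (-4)·I) = 2, so dim ker(A − (-4)·I) = n − 2 = 1

Summary:
  λ = -4: algebraic multiplicity = 3, geometric multiplicity = 1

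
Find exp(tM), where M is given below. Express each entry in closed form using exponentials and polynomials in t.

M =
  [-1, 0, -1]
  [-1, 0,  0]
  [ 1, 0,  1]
e^{tM} =
  [1 - t, 0, -t]
  [t^2/2 - t, 1, t^2/2]
  [t, 0, t + 1]

Strategy: write M = P · J · P⁻¹ where J is a Jordan canonical form, so e^{tM} = P · e^{tJ} · P⁻¹, and e^{tJ} can be computed block-by-block.

M has Jordan form
J =
  [0, 1, 0]
  [0, 0, 1]
  [0, 0, 0]
(up to reordering of blocks).

Per-block formulas:
  For a 3×3 Jordan block J_3(0): exp(t · J_3(0)) = e^(0t)·(I + t·N + (t^2/2)·N^2), where N is the 3×3 nilpotent shift.

After assembling e^{tJ} and conjugating by P, we get:

e^{tM} =
  [1 - t, 0, -t]
  [t^2/2 - t, 1, t^2/2]
  [t, 0, t + 1]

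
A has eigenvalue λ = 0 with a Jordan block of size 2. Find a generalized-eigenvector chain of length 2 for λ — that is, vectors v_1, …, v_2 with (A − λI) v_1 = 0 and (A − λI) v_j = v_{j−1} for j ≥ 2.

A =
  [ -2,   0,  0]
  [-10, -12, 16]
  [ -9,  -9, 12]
A Jordan chain for λ = 0 of length 2:
v_1 = (0, -12, -9)ᵀ
v_2 = (0, 1, 0)ᵀ

Let N = A − (0)·I. We want v_2 with N^2 v_2 = 0 but N^1 v_2 ≠ 0; then v_{j-1} := N · v_j for j = 2, …, 2.

Pick v_2 = (0, 1, 0)ᵀ.
Then v_1 = N · v_2 = (0, -12, -9)ᵀ.

Sanity check: (A − (0)·I) v_1 = (0, 0, 0)ᵀ = 0. ✓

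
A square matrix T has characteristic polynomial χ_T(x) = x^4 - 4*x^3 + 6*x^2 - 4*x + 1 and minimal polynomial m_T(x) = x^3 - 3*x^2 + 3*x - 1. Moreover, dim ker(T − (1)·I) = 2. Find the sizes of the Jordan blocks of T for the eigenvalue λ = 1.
Block sizes for λ = 1: [3, 1]

Step 1 — from the characteristic polynomial, algebraic multiplicity of λ = 1 is 4. From dim ker(T − (1)·I) = 2, there are exactly 2 Jordan blocks for λ = 1.
Step 2 — from the minimal polynomial, the factor (x − 1)^3 tells us the largest block for λ = 1 has size 3.
Step 3 — with total size 4, 2 blocks, and largest block 3, the block sizes (in nonincreasing order) are [3, 1].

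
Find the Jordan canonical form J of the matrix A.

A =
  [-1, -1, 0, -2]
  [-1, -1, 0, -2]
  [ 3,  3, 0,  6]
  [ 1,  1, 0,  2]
J_2(0) ⊕ J_1(0) ⊕ J_1(0)

The characteristic polynomial is
  det(x·I − A) = x^4

Eigenvalues and multiplicities (the geometric multiplicity of λ is n − rank(A − λI), which equals the number of Jordan blocks for λ):
  λ = 0: algebraic multiplicity = 4, geometric multiplicity = 3

Determining the block sizes for each eigenvalue:
  λ = 0: 3 blocks summing to 4 forces exactly one block of size 2 and the rest size 1 → block sizes [2, 1, 1]

Assembling the blocks gives a Jordan form
J =
  [0, 1, 0, 0]
  [0, 0, 0, 0]
  [0, 0, 0, 0]
  [0, 0, 0, 0]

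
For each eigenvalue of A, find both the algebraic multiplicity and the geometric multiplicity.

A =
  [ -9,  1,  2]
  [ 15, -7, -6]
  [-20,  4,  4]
λ = -4: alg = 3, geom = 2

Step 1 — factor the characteristic polynomial to read off the algebraic multiplicities:
  χ_A(x) = (x + 4)^3

Step 2 — compute geometric multiplicities via the rank-nullity identity g(λ) = n − rank(A − λI):
  rank(A − (-4)·I) = 1, so dim ker(A − (-4)·I) = n − 1 = 2

Summary:
  λ = -4: algebraic multiplicity = 3, geometric multiplicity = 2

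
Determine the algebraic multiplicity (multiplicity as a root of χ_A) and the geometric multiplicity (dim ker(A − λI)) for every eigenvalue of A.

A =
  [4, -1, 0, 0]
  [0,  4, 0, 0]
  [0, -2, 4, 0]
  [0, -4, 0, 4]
λ = 4: alg = 4, geom = 3

Step 1 — factor the characteristic polynomial to read off the algebraic multiplicities:
  χ_A(x) = (x - 4)^4

Step 2 — compute geometric multiplicities via the rank-nullity identity g(λ) = n − rank(A − λI):
  rank(A − (4)·I) = 1, so dim ker(A − (4)·I) = n − 1 = 3

Summary:
  λ = 4: algebraic multiplicity = 4, geometric multiplicity = 3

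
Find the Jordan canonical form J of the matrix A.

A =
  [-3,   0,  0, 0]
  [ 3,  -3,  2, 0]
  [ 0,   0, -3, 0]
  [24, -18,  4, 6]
J_2(-3) ⊕ J_1(-3) ⊕ J_1(6)

The characteristic polynomial is
  det(x·I − A) = x^4 + 3*x^3 - 27*x^2 - 135*x - 162 = (x - 6)*(x + 3)^3

Eigenvalues and multiplicities (the geometric multiplicity of λ is n − rank(A − λI), which equals the number of Jordan blocks for λ):
  λ = -3: algebraic multiplicity = 3, geometric multiplicity = 2
  λ = 6: algebraic multiplicity = 1, geometric multiplicity = 1

Determining the block sizes for each eigenvalue:
  λ = -3: 2 blocks summing to 3 forces exactly one block of size 2 and the rest size 1 → block sizes [2, 1]
  λ = 6: one block (gm = 1), so the single block has size am = 1 → block sizes [1]

Assembling the blocks gives a Jordan form
J =
  [-3,  1,  0, 0]
  [ 0, -3,  0, 0]
  [ 0,  0, -3, 0]
  [ 0,  0,  0, 6]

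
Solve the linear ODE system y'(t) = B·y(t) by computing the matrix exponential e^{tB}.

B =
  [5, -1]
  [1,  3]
e^{tB} =
  [t*exp(4*t) + exp(4*t), -t*exp(4*t)]
  [t*exp(4*t), -t*exp(4*t) + exp(4*t)]

Strategy: write B = P · J · P⁻¹ where J is a Jordan canonical form, so e^{tB} = P · e^{tJ} · P⁻¹, and e^{tJ} can be computed block-by-block.

B has Jordan form
J =
  [4, 1]
  [0, 4]
(up to reordering of blocks).

Per-block formulas:
  For a 2×2 Jordan block J_2(4): exp(t · J_2(4)) = e^(4t)·(I + t·N), where N is the 2×2 nilpotent shift.

After assembling e^{tJ} and conjugating by P, we get:

e^{tB} =
  [t*exp(4*t) + exp(4*t), -t*exp(4*t)]
  [t*exp(4*t), -t*exp(4*t) + exp(4*t)]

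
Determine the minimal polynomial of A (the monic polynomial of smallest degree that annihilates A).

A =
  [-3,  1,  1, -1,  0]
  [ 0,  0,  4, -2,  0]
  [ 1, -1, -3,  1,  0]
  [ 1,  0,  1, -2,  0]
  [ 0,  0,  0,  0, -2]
x^3 + 6*x^2 + 12*x + 8

The characteristic polynomial is χ_A(x) = (x + 2)^5, so the eigenvalues are known. The minimal polynomial is
  m_A(x) = Π_λ (x − λ)^{k_λ}
where k_λ is the size of the *largest* Jordan block for λ (equivalently, the smallest k with (A − λI)^k v = 0 for every generalised eigenvector v of λ).

  λ = -2: largest Jordan block has size 3, contributing (x + 2)^3

So m_A(x) = (x + 2)^3 = x^3 + 6*x^2 + 12*x + 8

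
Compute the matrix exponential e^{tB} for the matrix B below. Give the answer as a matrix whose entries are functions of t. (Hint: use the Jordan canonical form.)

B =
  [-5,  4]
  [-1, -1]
e^{tB} =
  [-2*t*exp(-3*t) + exp(-3*t), 4*t*exp(-3*t)]
  [-t*exp(-3*t), 2*t*exp(-3*t) + exp(-3*t)]

Strategy: write B = P · J · P⁻¹ where J is a Jordan canonical form, so e^{tB} = P · e^{tJ} · P⁻¹, and e^{tJ} can be computed block-by-block.

B has Jordan form
J =
  [-3,  1]
  [ 0, -3]
(up to reordering of blocks).

Per-block formulas:
  For a 2×2 Jordan block J_2(-3): exp(t · J_2(-3)) = e^(-3t)·(I + t·N), where N is the 2×2 nilpotent shift.

After assembling e^{tJ} and conjugating by P, we get:

e^{tB} =
  [-2*t*exp(-3*t) + exp(-3*t), 4*t*exp(-3*t)]
  [-t*exp(-3*t), 2*t*exp(-3*t) + exp(-3*t)]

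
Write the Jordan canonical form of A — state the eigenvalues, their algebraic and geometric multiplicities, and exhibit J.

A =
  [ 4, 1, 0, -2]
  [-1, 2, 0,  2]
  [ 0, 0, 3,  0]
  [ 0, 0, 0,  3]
J_2(3) ⊕ J_1(3) ⊕ J_1(3)

The characteristic polynomial is
  det(x·I − A) = x^4 - 12*x^3 + 54*x^2 - 108*x + 81 = (x - 3)^4

Eigenvalues and multiplicities (the geometric multiplicity of λ is n − rank(A − λI), which equals the number of Jordan blocks for λ):
  λ = 3: algebraic multiplicity = 4, geometric multiplicity = 3

Determining the block sizes for each eigenvalue:
  λ = 3: 3 blocks summing to 4 forces exactly one block of size 2 and the rest size 1 → block sizes [2, 1, 1]

Assembling the blocks gives a Jordan form
J =
  [3, 1, 0, 0]
  [0, 3, 0, 0]
  [0, 0, 3, 0]
  [0, 0, 0, 3]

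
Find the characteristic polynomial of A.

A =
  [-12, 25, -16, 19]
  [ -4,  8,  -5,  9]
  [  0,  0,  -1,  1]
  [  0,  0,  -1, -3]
x^4 + 8*x^3 + 24*x^2 + 32*x + 16

Expanding det(x·I − A) (e.g. by cofactor expansion or by noting that A is similar to its Jordan form J, which has the same characteristic polynomial as A) gives
  χ_A(x) = x^4 + 8*x^3 + 24*x^2 + 32*x + 16
which factors as (x + 2)^4. The eigenvalues (with algebraic multiplicities) are λ = -2 with multiplicity 4.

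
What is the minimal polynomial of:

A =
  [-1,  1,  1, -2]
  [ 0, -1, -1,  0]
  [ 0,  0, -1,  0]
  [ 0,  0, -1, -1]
x^3 + 3*x^2 + 3*x + 1

The characteristic polynomial is χ_A(x) = (x + 1)^4, so the eigenvalues are known. The minimal polynomial is
  m_A(x) = Π_λ (x − λ)^{k_λ}
where k_λ is the size of the *largest* Jordan block for λ (equivalently, the smallest k with (A − λI)^k v = 0 for every generalised eigenvector v of λ).

  λ = -1: largest Jordan block has size 3, contributing (x + 1)^3

So m_A(x) = (x + 1)^3 = x^3 + 3*x^2 + 3*x + 1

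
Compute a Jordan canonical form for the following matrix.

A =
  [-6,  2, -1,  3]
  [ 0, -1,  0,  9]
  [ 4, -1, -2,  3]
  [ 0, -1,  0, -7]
J_2(-4) ⊕ J_2(-4)

The characteristic polynomial is
  det(x·I − A) = x^4 + 16*x^3 + 96*x^2 + 256*x + 256 = (x + 4)^4

Eigenvalues and multiplicities (the geometric multiplicity of λ is n − rank(A − λI), which equals the number of Jordan blocks for λ):
  λ = -4: algebraic multiplicity = 4, geometric multiplicity = 2

Determining the block sizes for each eigenvalue:
  λ = -4: with am = 4 and gm = 2, the partition is not yet determined (e.g. several partitions of 4 into 2 parts exist). Let N = A − (-4)·I. Computing rank(N^1) = 2, rank(N^2) = 0; the number of blocks of size ≥ j is rank(N^{j−1}) − rank(N^j), giving [2, 2]. So we have 2 block(s) of size 2 → block sizes [2, 2]

Assembling the blocks gives a Jordan form
J =
  [-4,  1,  0,  0]
  [ 0, -4,  0,  0]
  [ 0,  0, -4,  1]
  [ 0,  0,  0, -4]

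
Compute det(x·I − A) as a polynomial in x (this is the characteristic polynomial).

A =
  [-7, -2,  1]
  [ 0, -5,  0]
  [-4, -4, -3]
x^3 + 15*x^2 + 75*x + 125

Expanding det(x·I − A) (e.g. by cofactor expansion or by noting that A is similar to its Jordan form J, which has the same characteristic polynomial as A) gives
  χ_A(x) = x^3 + 15*x^2 + 75*x + 125
which factors as (x + 5)^3. The eigenvalues (with algebraic multiplicities) are λ = -5 with multiplicity 3.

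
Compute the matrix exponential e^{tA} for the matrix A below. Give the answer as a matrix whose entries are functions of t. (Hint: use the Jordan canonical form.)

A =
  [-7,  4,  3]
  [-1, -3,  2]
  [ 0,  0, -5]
e^{tA} =
  [-2*t*exp(-5*t) + exp(-5*t), 4*t*exp(-5*t), t^2*exp(-5*t) + 3*t*exp(-5*t)]
  [-t*exp(-5*t), 2*t*exp(-5*t) + exp(-5*t), t^2*exp(-5*t)/2 + 2*t*exp(-5*t)]
  [0, 0, exp(-5*t)]

Strategy: write A = P · J · P⁻¹ where J is a Jordan canonical form, so e^{tA} = P · e^{tJ} · P⁻¹, and e^{tJ} can be computed block-by-block.

A has Jordan form
J =
  [-5,  1,  0]
  [ 0, -5,  1]
  [ 0,  0, -5]
(up to reordering of blocks).

Per-block formulas:
  For a 3×3 Jordan block J_3(-5): exp(t · J_3(-5)) = e^(-5t)·(I + t·N + (t^2/2)·N^2), where N is the 3×3 nilpotent shift.

After assembling e^{tJ} and conjugating by P, we get:

e^{tA} =
  [-2*t*exp(-5*t) + exp(-5*t), 4*t*exp(-5*t), t^2*exp(-5*t) + 3*t*exp(-5*t)]
  [-t*exp(-5*t), 2*t*exp(-5*t) + exp(-5*t), t^2*exp(-5*t)/2 + 2*t*exp(-5*t)]
  [0, 0, exp(-5*t)]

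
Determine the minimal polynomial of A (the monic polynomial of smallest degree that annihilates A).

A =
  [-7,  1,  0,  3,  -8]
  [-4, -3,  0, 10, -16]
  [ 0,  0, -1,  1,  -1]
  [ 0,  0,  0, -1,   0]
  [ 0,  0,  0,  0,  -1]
x^4 + 12*x^3 + 46*x^2 + 60*x + 25

The characteristic polynomial is χ_A(x) = (x + 1)^3*(x + 5)^2, so the eigenvalues are known. The minimal polynomial is
  m_A(x) = Π_λ (x − λ)^{k_λ}
where k_λ is the size of the *largest* Jordan block for λ (equivalently, the smallest k with (A − λI)^k v = 0 for every generalised eigenvector v of λ).

  λ = -5: largest Jordan block has size 2, contributing (x + 5)^2
  λ = -1: largest Jordan block has size 2, contributing (x + 1)^2

So m_A(x) = (x + 1)^2*(x + 5)^2 = x^4 + 12*x^3 + 46*x^2 + 60*x + 25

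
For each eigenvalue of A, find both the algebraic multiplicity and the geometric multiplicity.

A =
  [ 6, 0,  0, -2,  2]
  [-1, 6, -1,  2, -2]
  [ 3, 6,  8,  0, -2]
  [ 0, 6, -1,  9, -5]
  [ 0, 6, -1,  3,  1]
λ = 6: alg = 5, geom = 2

Step 1 — factor the characteristic polynomial to read off the algebraic multiplicities:
  χ_A(x) = (x - 6)^5

Step 2 — compute geometric multiplicities via the rank-nullity identity g(λ) = n − rank(A − λI):
  rank(A − (6)·I) = 3, so dim ker(A − (6)·I) = n − 3 = 2

Summary:
  λ = 6: algebraic multiplicity = 5, geometric multiplicity = 2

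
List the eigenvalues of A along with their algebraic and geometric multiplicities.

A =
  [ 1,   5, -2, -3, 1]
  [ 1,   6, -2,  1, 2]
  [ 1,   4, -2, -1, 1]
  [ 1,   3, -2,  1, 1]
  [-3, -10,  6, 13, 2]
λ = 0: alg = 3, geom = 1; λ = 4: alg = 2, geom = 1

Step 1 — factor the characteristic polynomial to read off the algebraic multiplicities:
  χ_A(x) = x^3*(x - 4)^2

Step 2 — compute geometric multiplicities via the rank-nullity identity g(λ) = n − rank(A − λI):
  rank(A − (0)·I) = 4, so dim ker(A − (0)·I) = n − 4 = 1
  rank(A − (4)·I) = 4, so dim ker(A − (4)·I) = n − 4 = 1

Summary:
  λ = 0: algebraic multiplicity = 3, geometric multiplicity = 1
  λ = 4: algebraic multiplicity = 2, geometric multiplicity = 1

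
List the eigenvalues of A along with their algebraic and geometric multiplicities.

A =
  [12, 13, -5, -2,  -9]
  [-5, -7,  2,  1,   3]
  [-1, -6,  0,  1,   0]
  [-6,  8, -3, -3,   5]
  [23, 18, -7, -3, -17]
λ = -3: alg = 5, geom = 2

Step 1 — factor the characteristic polynomial to read off the algebraic multiplicities:
  χ_A(x) = (x + 3)^5

Step 2 — compute geometric multiplicities via the rank-nullity identity g(λ) = n − rank(A − λI):
  rank(A − (-3)·I) = 3, so dim ker(A − (-3)·I) = n − 3 = 2

Summary:
  λ = -3: algebraic multiplicity = 5, geometric multiplicity = 2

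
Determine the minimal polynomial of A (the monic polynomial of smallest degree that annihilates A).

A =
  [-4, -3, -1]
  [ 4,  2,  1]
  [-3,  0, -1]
x^3 + 3*x^2 + 3*x + 1

The characteristic polynomial is χ_A(x) = (x + 1)^3, so the eigenvalues are known. The minimal polynomial is
  m_A(x) = Π_λ (x − λ)^{k_λ}
where k_λ is the size of the *largest* Jordan block for λ (equivalently, the smallest k with (A − λI)^k v = 0 for every generalised eigenvector v of λ).

  λ = -1: largest Jordan block has size 3, contributing (x + 1)^3

So m_A(x) = (x + 1)^3 = x^3 + 3*x^2 + 3*x + 1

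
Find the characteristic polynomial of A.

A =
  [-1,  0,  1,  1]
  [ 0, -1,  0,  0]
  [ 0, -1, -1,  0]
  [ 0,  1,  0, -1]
x^4 + 4*x^3 + 6*x^2 + 4*x + 1

Expanding det(x·I − A) (e.g. by cofactor expansion or by noting that A is similar to its Jordan form J, which has the same characteristic polynomial as A) gives
  χ_A(x) = x^4 + 4*x^3 + 6*x^2 + 4*x + 1
which factors as (x + 1)^4. The eigenvalues (with algebraic multiplicities) are λ = -1 with multiplicity 4.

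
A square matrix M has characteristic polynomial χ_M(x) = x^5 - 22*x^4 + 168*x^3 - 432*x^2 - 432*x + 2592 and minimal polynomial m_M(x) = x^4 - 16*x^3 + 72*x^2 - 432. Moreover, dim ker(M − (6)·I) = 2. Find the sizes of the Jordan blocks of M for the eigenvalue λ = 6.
Block sizes for λ = 6: [3, 1]

Step 1 — from the characteristic polynomial, algebraic multiplicity of λ = 6 is 4. From dim ker(M − (6)·I) = 2, there are exactly 2 Jordan blocks for λ = 6.
Step 2 — from the minimal polynomial, the factor (x − 6)^3 tells us the largest block for λ = 6 has size 3.
Step 3 — with total size 4, 2 blocks, and largest block 3, the block sizes (in nonincreasing order) are [3, 1].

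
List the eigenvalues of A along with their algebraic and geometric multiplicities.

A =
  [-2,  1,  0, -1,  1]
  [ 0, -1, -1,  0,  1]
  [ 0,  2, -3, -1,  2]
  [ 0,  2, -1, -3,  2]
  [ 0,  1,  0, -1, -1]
λ = -2: alg = 5, geom = 3

Step 1 — factor the characteristic polynomial to read off the algebraic multiplicities:
  χ_A(x) = (x + 2)^5

Step 2 — compute geometric multiplicities via the rank-nullity identity g(λ) = n − rank(A − λI):
  rank(A − (-2)·I) = 2, so dim ker(A − (-2)·I) = n − 2 = 3

Summary:
  λ = -2: algebraic multiplicity = 5, geometric multiplicity = 3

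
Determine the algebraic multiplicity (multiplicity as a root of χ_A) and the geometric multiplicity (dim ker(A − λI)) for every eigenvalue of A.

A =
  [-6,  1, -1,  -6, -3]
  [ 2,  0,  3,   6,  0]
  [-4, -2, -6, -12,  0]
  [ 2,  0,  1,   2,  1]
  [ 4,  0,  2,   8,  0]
λ = -2: alg = 5, geom = 2

Step 1 — factor the characteristic polynomial to read off the algebraic multiplicities:
  χ_A(x) = (x + 2)^5

Step 2 — compute geometric multiplicities via the rank-nullity identity g(λ) = n − rank(A − λI):
  rank(A − (-2)·I) = 3, so dim ker(A − (-2)·I) = n − 3 = 2

Summary:
  λ = -2: algebraic multiplicity = 5, geometric multiplicity = 2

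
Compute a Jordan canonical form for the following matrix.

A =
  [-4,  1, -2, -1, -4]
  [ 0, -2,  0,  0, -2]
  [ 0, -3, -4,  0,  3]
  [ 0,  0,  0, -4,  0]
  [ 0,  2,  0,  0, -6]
J_2(-4) ⊕ J_2(-4) ⊕ J_1(-4)

The characteristic polynomial is
  det(x·I − A) = x^5 + 20*x^4 + 160*x^3 + 640*x^2 + 1280*x + 1024 = (x + 4)^5

Eigenvalues and multiplicities (the geometric multiplicity of λ is n − rank(A − λI), which equals the number of Jordan blocks for λ):
  λ = -4: algebraic multiplicity = 5, geometric multiplicity = 3

Determining the block sizes for each eigenvalue:
  λ = -4: with am = 5 and gm = 3, the partition is not yet determined (e.g. several partitions of 5 into 3 parts exist). Let N = A − (-4)·I. Computing rank(N^1) = 2, rank(N^2) = 0; the number of blocks of size ≥ j is rank(N^{j−1}) − rank(N^j), giving [3, 2]. So we have 2 block(s) of size 2, 1 block(s) of size 1 → block sizes [2, 2, 1]

Assembling the blocks gives a Jordan form
J =
  [-4,  1,  0,  0,  0]
  [ 0, -4,  0,  0,  0]
  [ 0,  0, -4,  1,  0]
  [ 0,  0,  0, -4,  0]
  [ 0,  0,  0,  0, -4]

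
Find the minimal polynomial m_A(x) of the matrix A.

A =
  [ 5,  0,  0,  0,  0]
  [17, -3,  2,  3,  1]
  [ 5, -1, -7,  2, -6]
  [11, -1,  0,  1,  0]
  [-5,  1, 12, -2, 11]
x^4 - 2*x^3 - 12*x^2 - 14*x - 5

The characteristic polynomial is χ_A(x) = (x - 5)^2*(x + 1)^3, so the eigenvalues are known. The minimal polynomial is
  m_A(x) = Π_λ (x − λ)^{k_λ}
where k_λ is the size of the *largest* Jordan block for λ (equivalently, the smallest k with (A − λI)^k v = 0 for every generalised eigenvector v of λ).

  λ = -1: largest Jordan block has size 3, contributing (x + 1)^3
  λ = 5: largest Jordan block has size 1, contributing (x − 5)

So m_A(x) = (x - 5)*(x + 1)^3 = x^4 - 2*x^3 - 12*x^2 - 14*x - 5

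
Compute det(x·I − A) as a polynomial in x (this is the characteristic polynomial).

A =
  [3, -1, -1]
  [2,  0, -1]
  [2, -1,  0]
x^3 - 3*x^2 + 3*x - 1

Expanding det(x·I − A) (e.g. by cofactor expansion or by noting that A is similar to its Jordan form J, which has the same characteristic polynomial as A) gives
  χ_A(x) = x^3 - 3*x^2 + 3*x - 1
which factors as (x - 1)^3. The eigenvalues (with algebraic multiplicities) are λ = 1 with multiplicity 3.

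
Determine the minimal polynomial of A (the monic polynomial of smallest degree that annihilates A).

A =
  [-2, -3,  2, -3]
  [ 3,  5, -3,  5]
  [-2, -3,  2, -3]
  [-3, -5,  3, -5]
x^2

The characteristic polynomial is χ_A(x) = x^4, so the eigenvalues are known. The minimal polynomial is
  m_A(x) = Π_λ (x − λ)^{k_λ}
where k_λ is the size of the *largest* Jordan block for λ (equivalently, the smallest k with (A − λI)^k v = 0 for every generalised eigenvector v of λ).

  λ = 0: largest Jordan block has size 2, contributing (x − 0)^2

So m_A(x) = x^2 = x^2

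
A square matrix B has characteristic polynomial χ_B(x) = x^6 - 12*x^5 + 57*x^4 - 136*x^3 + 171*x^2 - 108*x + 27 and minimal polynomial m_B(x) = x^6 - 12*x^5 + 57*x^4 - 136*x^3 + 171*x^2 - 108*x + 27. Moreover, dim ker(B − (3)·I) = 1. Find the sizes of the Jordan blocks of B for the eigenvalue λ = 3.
Block sizes for λ = 3: [3]

Step 1 — from the characteristic polynomial, algebraic multiplicity of λ = 3 is 3. From dim ker(B − (3)·I) = 1, there are exactly 1 Jordan blocks for λ = 3.
Step 2 — from the minimal polynomial, the factor (x − 3)^3 tells us the largest block for λ = 3 has size 3.
Step 3 — with total size 3, 1 blocks, and largest block 3, the block sizes (in nonincreasing order) are [3].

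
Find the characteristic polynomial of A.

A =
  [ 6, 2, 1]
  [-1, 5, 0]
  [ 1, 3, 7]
x^3 - 18*x^2 + 108*x - 216

Expanding det(x·I − A) (e.g. by cofactor expansion or by noting that A is similar to its Jordan form J, which has the same characteristic polynomial as A) gives
  χ_A(x) = x^3 - 18*x^2 + 108*x - 216
which factors as (x - 6)^3. The eigenvalues (with algebraic multiplicities) are λ = 6 with multiplicity 3.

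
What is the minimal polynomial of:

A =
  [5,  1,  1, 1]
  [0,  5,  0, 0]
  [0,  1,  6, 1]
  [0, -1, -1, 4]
x^2 - 10*x + 25

The characteristic polynomial is χ_A(x) = (x - 5)^4, so the eigenvalues are known. The minimal polynomial is
  m_A(x) = Π_λ (x − λ)^{k_λ}
where k_λ is the size of the *largest* Jordan block for λ (equivalently, the smallest k with (A − λI)^k v = 0 for every generalised eigenvector v of λ).

  λ = 5: largest Jordan block has size 2, contributing (x − 5)^2

So m_A(x) = (x - 5)^2 = x^2 - 10*x + 25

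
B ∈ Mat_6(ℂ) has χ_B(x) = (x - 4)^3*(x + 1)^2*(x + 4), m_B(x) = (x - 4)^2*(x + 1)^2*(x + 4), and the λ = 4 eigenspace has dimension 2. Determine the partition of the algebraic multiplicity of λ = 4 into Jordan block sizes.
Block sizes for λ = 4: [2, 1]

Step 1 — from the characteristic polynomial, algebraic multiplicity of λ = 4 is 3. From dim ker(B − (4)·I) = 2, there are exactly 2 Jordan blocks for λ = 4.
Step 2 — from the minimal polynomial, the factor (x − 4)^2 tells us the largest block for λ = 4 has size 2.
Step 3 — with total size 3, 2 blocks, and largest block 2, the block sizes (in nonincreasing order) are [2, 1].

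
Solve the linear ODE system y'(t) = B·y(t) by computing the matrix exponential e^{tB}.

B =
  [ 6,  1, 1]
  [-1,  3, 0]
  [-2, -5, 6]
e^{tB} =
  [-t^2*exp(5*t) + t*exp(5*t) + exp(5*t), -3*t^2*exp(5*t) + t*exp(5*t), t^2*exp(5*t) + t*exp(5*t)]
  [t^2*exp(5*t)/2 - t*exp(5*t), 3*t^2*exp(5*t)/2 - 2*t*exp(5*t) + exp(5*t), -t^2*exp(5*t)/2]
  [t^2*exp(5*t)/2 - 2*t*exp(5*t), 3*t^2*exp(5*t)/2 - 5*t*exp(5*t), -t^2*exp(5*t)/2 + t*exp(5*t) + exp(5*t)]

Strategy: write B = P · J · P⁻¹ where J is a Jordan canonical form, so e^{tB} = P · e^{tJ} · P⁻¹, and e^{tJ} can be computed block-by-block.

B has Jordan form
J =
  [5, 1, 0]
  [0, 5, 1]
  [0, 0, 5]
(up to reordering of blocks).

Per-block formulas:
  For a 3×3 Jordan block J_3(5): exp(t · J_3(5)) = e^(5t)·(I + t·N + (t^2/2)·N^2), where N is the 3×3 nilpotent shift.

After assembling e^{tJ} and conjugating by P, we get:

e^{tB} =
  [-t^2*exp(5*t) + t*exp(5*t) + exp(5*t), -3*t^2*exp(5*t) + t*exp(5*t), t^2*exp(5*t) + t*exp(5*t)]
  [t^2*exp(5*t)/2 - t*exp(5*t), 3*t^2*exp(5*t)/2 - 2*t*exp(5*t) + exp(5*t), -t^2*exp(5*t)/2]
  [t^2*exp(5*t)/2 - 2*t*exp(5*t), 3*t^2*exp(5*t)/2 - 5*t*exp(5*t), -t^2*exp(5*t)/2 + t*exp(5*t) + exp(5*t)]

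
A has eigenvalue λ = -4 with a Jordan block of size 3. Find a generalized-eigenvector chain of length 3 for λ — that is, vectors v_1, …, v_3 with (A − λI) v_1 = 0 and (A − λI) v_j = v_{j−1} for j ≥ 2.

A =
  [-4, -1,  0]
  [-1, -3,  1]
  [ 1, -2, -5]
A Jordan chain for λ = -4 of length 3:
v_1 = (1, 0, 1)ᵀ
v_2 = (0, -1, 1)ᵀ
v_3 = (1, 0, 0)ᵀ

Let N = A − (-4)·I. We want v_3 with N^3 v_3 = 0 but N^2 v_3 ≠ 0; then v_{j-1} := N · v_j for j = 3, …, 2.

Pick v_3 = (1, 0, 0)ᵀ.
Then v_2 = N · v_3 = (0, -1, 1)ᵀ.
Then v_1 = N · v_2 = (1, 0, 1)ᵀ.

Sanity check: (A − (-4)·I) v_1 = (0, 0, 0)ᵀ = 0. ✓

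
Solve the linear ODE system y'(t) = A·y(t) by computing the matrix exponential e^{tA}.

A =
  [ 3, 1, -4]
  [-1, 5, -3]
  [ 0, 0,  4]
e^{tA} =
  [-t*exp(4*t) + exp(4*t), t*exp(4*t), t^2*exp(4*t)/2 - 4*t*exp(4*t)]
  [-t*exp(4*t), t*exp(4*t) + exp(4*t), t^2*exp(4*t)/2 - 3*t*exp(4*t)]
  [0, 0, exp(4*t)]

Strategy: write A = P · J · P⁻¹ where J is a Jordan canonical form, so e^{tA} = P · e^{tJ} · P⁻¹, and e^{tJ} can be computed block-by-block.

A has Jordan form
J =
  [4, 1, 0]
  [0, 4, 1]
  [0, 0, 4]
(up to reordering of blocks).

Per-block formulas:
  For a 3×3 Jordan block J_3(4): exp(t · J_3(4)) = e^(4t)·(I + t·N + (t^2/2)·N^2), where N is the 3×3 nilpotent shift.

After assembling e^{tJ} and conjugating by P, we get:

e^{tA} =
  [-t*exp(4*t) + exp(4*t), t*exp(4*t), t^2*exp(4*t)/2 - 4*t*exp(4*t)]
  [-t*exp(4*t), t*exp(4*t) + exp(4*t), t^2*exp(4*t)/2 - 3*t*exp(4*t)]
  [0, 0, exp(4*t)]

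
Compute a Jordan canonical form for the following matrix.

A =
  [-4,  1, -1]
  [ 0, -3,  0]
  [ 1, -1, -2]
J_2(-3) ⊕ J_1(-3)

The characteristic polynomial is
  det(x·I − A) = x^3 + 9*x^2 + 27*x + 27 = (x + 3)^3

Eigenvalues and multiplicities (the geometric multiplicity of λ is n − rank(A − λI), which equals the number of Jordan blocks for λ):
  λ = -3: algebraic multiplicity = 3, geometric multiplicity = 2

Determining the block sizes for each eigenvalue:
  λ = -3: 2 blocks summing to 3 forces exactly one block of size 2 and the rest size 1 → block sizes [2, 1]

Assembling the blocks gives a Jordan form
J =
  [-3,  1,  0]
  [ 0, -3,  0]
  [ 0,  0, -3]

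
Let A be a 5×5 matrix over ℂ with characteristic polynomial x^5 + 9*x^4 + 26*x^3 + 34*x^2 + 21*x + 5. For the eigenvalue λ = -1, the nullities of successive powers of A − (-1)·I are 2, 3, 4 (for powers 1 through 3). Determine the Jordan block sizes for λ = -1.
Block sizes for λ = -1: [3, 1]

From the dimensions of kernels of powers, the number of Jordan blocks of size at least j is d_j − d_{j−1} where d_j = dim ker(N^j) (with d_0 = 0). Computing the differences gives [2, 1, 1].
The number of blocks of size exactly k is (#blocks of size ≥ k) − (#blocks of size ≥ k + 1), so the partition is: 1 block(s) of size 1, 1 block(s) of size 3.
In nonincreasing order the block sizes are [3, 1].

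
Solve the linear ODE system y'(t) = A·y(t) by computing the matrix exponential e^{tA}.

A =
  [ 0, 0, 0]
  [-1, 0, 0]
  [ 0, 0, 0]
e^{tA} =
  [1, 0, 0]
  [-t, 1, 0]
  [0, 0, 1]

Strategy: write A = P · J · P⁻¹ where J is a Jordan canonical form, so e^{tA} = P · e^{tJ} · P⁻¹, and e^{tJ} can be computed block-by-block.

A has Jordan form
J =
  [0, 1, 0]
  [0, 0, 0]
  [0, 0, 0]
(up to reordering of blocks).

Per-block formulas:
  For a 2×2 Jordan block J_2(0): exp(t · J_2(0)) = e^(0t)·(I + t·N), where N is the 2×2 nilpotent shift.
  For a 1×1 block at λ = 0: exp(t · [0]) = [e^(0t)].

After assembling e^{tJ} and conjugating by P, we get:

e^{tA} =
  [1, 0, 0]
  [-t, 1, 0]
  [0, 0, 1]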